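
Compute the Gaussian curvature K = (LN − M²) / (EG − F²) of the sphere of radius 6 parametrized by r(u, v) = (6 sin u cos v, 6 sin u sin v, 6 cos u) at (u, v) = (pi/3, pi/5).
K = 1/36

Coefficients of the first fundamental form: E = 36, F = 0, G = 36*sin(u)^2.
Coefficients of the second fundamental form: L = -6*sin(u)/Abs(sin(u)), M = 0, N = -6*sin(u)^3/Abs(sin(u)).
Assemble K = (LN − M²)/(EG − F²) = 1/36. At (u, v) = (pi/3, pi/5): K = 1/36.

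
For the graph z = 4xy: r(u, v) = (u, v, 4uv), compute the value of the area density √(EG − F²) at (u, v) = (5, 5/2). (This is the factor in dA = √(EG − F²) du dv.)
√(EG − F²)|_{(5, 5/2)} = sqrt(501)

E = 16*v^2 + 1, F = 16*u*v, G = 16*u^2 + 1, so EG − F² = 16*u^2 + 16*v^2 + 1. Taking the positive square root: √(EG − F²) = sqrt(16*u^2 + 16*v^2 + 1). At (u, v) = (5, 5/2): sqrt(501).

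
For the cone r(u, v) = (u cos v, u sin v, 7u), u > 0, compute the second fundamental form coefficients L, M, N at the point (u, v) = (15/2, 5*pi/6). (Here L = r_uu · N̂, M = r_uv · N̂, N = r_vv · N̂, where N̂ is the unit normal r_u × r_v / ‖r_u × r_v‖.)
L = 0;  M = 0;  N = 21*sqrt(2)/4

Compute the unit normal N̂(u, v) = (-7*sqrt(2)*u*cos(v)/(10*Abs(u)), -7*sqrt(2)*u*sin(v)/(10*Abs(u)), sqrt(2)*u/(10*Abs(u))), and the second partials r_uu, r_uv, r_vv. Take dot products:
  L(u, v) = r_uu · N̂ = 0,
  M(u, v) = r_uv · N̂ = 0,
  N(u, v) = r_vv · N̂ = 7*sqrt(2)*u^2/(10*Abs(u)).
Evaluating at (u, v) = (15/2, 5*pi/6):
  L = 0, M = 0, N = 21*sqrt(2)/4.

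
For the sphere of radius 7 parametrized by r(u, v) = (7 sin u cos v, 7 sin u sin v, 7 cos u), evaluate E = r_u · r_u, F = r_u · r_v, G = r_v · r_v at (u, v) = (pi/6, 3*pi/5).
E = 49;  F = 0;  G = 49/4

Partials: r_u = (7*cos(u)*cos(v), 7*sin(v)*cos(u), -7*sin(u)), r_v = (-7*sin(u)*sin(v), 7*sin(u)*cos(v), 0). As functions of (u, v):
  E = r_u · r_u = 49,
  F = r_u · r_v = 0,
  G = r_v · r_v = 49*sin(u)^2.
Evaluating at (u, v) = (pi/6, 3*pi/5): E = 49, F = 0, G = 49/4.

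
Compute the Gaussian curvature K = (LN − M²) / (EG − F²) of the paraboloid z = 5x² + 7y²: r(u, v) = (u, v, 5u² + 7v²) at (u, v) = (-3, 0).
K = 140/811801

Coefficients of the first fundamental form: E = 100*u^2 + 1, F = 140*u*v, G = 196*v^2 + 1.
Coefficients of the second fundamental form: L = 10/sqrt(100*u^2 + 196*v^2 + 1), M = 0, N = 14/sqrt(100*u^2 + 196*v^2 + 1).
Assemble K = (LN − M²)/(EG − F²) = 140/(10000*u^4 + 39200*u^2*v^2 + 200*u^2 + 38416*v^4 + 392*v^2 + 1). At (u, v) = (-3, 0): K = 140/811801.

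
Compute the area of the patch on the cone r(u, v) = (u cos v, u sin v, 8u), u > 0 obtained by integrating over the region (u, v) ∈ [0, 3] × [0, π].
Area = 9*sqrt(65)*pi/2

Area = ∫∫ √(EG − F²) du dv with √(EG − F²) = sqrt(65)*Abs(u). Integrating over [0, 3] × [0, π] gives 9*sqrt(65)*pi/2.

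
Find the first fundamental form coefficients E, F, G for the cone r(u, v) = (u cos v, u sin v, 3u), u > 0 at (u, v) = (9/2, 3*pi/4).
E = 10;  F = 0;  G = 81/4

Partials: r_u = (cos(v), sin(v), 3), r_v = (-u*sin(v), u*cos(v), 0). As functions of (u, v):
  E = r_u · r_u = 10,
  F = r_u · r_v = 0,
  G = r_v · r_v = u^2.
Evaluating at (u, v) = (9/2, 3*pi/4): E = 10, F = 0, G = 81/4.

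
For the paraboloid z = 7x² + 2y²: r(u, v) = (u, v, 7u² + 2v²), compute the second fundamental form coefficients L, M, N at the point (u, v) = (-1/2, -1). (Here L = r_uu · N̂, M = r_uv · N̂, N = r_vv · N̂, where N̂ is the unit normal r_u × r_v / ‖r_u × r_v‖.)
L = 7*sqrt(66)/33;  M = 0;  N = 2*sqrt(66)/33

Compute the unit normal N̂(u, v) = (-14*u/sqrt(196*u^2 + 16*v^2 + 1), -4*v/sqrt(196*u^2 + 16*v^2 + 1), 1/sqrt(196*u^2 + 16*v^2 + 1)), and the second partials r_uu, r_uv, r_vv. Take dot products:
  L(u, v) = r_uu · N̂ = 14/sqrt(196*u^2 + 16*v^2 + 1),
  M(u, v) = r_uv · N̂ = 0,
  N(u, v) = r_vv · N̂ = 4/sqrt(196*u^2 + 16*v^2 + 1).
Evaluating at (u, v) = (-1/2, -1):
  L = 7*sqrt(66)/33, M = 0, N = 2*sqrt(66)/33.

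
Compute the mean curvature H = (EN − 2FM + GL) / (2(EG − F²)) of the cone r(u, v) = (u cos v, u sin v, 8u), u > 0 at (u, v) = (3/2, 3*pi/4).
H = 8*sqrt(65)/195

With E = 65, F = 0, G = u^2, L = 0, M = 0, N = 8*sqrt(65)*u^2/(65*Abs(u)), assemble
  H = (EN − 2FM + GL) / (2(EG − F²)) = 4*sqrt(65)/(65*Abs(u)).
At (u, v) = (3/2, 3*pi/4): H = 8*sqrt(65)/195.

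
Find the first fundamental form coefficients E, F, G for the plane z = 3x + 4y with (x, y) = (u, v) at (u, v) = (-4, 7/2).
E = 10;  F = 12;  G = 17

Partials: r_u = (1, 0, 3), r_v = (0, 1, 4). As functions of (u, v):
  E = r_u · r_u = 10,
  F = r_u · r_v = 12,
  G = r_v · r_v = 17.
Evaluating at (u, v) = (-4, 7/2): E = 10, F = 12, G = 17.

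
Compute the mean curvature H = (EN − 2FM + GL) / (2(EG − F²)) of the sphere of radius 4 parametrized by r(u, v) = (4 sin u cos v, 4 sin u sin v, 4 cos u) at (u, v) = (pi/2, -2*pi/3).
H = -1/4

With E = 16, F = 0, G = 16*sin(u)^2, L = -4*sin(u)/Abs(sin(u)), M = 0, N = -4*sin(u)^3/Abs(sin(u)), assemble
  H = (EN − 2FM + GL) / (2(EG − F²)) = -sin(u)/(4*Abs(sin(u))).
At (u, v) = (pi/2, -2*pi/3): H = -1/4.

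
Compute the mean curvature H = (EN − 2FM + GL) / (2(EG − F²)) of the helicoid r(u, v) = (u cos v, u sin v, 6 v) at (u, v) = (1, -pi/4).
H = 0

With E = 1, F = 0, G = u^2 + 36, L = 0, M = -6/sqrt(u^2 + 36), N = 0, assemble
  H = (EN − 2FM + GL) / (2(EG − F²)) = 0.
At (u, v) = (1, -pi/4): H = 0.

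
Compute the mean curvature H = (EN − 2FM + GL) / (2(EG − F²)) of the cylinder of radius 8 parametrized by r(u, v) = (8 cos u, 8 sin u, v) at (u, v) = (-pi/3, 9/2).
H = -1/16

With E = 64, F = 0, G = 1, L = -8, M = 0, N = 0, assemble
  H = (EN − 2FM + GL) / (2(EG − F²)) = -1/16.
At (u, v) = (-pi/3, 9/2): H = -1/16.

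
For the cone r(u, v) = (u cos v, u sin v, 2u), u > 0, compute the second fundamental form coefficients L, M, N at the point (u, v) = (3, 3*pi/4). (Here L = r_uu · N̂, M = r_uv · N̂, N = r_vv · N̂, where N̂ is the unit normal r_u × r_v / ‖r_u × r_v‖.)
L = 0;  M = 0;  N = 6*sqrt(5)/5

Compute the unit normal N̂(u, v) = (-2*sqrt(5)*u*cos(v)/(5*Abs(u)), -2*sqrt(5)*u*sin(v)/(5*Abs(u)), sqrt(5)*u/(5*Abs(u))), and the second partials r_uu, r_uv, r_vv. Take dot products:
  L(u, v) = r_uu · N̂ = 0,
  M(u, v) = r_uv · N̂ = 0,
  N(u, v) = r_vv · N̂ = 2*sqrt(5)*u^2/(5*Abs(u)).
Evaluating at (u, v) = (3, 3*pi/4):
  L = 0, M = 0, N = 6*sqrt(5)/5.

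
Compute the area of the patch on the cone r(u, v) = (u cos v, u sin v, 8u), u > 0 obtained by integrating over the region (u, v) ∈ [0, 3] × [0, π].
Area = 9*sqrt(65)*pi/2

Area = ∫∫ √(EG − F²) du dv with √(EG − F²) = sqrt(65)*Abs(u). Integrating over [0, 3] × [0, π] gives 9*sqrt(65)*pi/2.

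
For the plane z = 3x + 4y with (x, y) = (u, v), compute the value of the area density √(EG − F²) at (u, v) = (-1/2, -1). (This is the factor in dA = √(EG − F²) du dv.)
√(EG − F²)|_{(-1/2, -1)} = sqrt(26)

E = 10, F = 12, G = 17, so EG − F² = 26. Taking the positive square root: √(EG − F²) = sqrt(26). At (u, v) = (-1/2, -1): sqrt(26).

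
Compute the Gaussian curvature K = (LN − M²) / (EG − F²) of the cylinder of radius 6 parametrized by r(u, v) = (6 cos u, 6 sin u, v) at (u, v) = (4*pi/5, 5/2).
K = 0

Coefficients of the first fundamental form: E = 36, F = 0, G = 1.
Coefficients of the second fundamental form: L = -6, M = 0, N = 0.
Assemble K = (LN − M²)/(EG − F²) = 0. At (u, v) = (4*pi/5, 5/2): K = 0.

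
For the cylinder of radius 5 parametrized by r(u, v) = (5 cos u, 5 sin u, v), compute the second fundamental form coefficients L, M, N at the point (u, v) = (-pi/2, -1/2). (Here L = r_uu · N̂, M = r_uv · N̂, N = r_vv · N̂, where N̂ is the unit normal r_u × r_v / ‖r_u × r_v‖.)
L = -5;  M = 0;  N = 0

Compute the unit normal N̂(u, v) = (cos(u), sin(u), 0), and the second partials r_uu, r_uv, r_vv. Take dot products:
  L(u, v) = r_uu · N̂ = -5,
  M(u, v) = r_uv · N̂ = 0,
  N(u, v) = r_vv · N̂ = 0.
Evaluating at (u, v) = (-pi/2, -1/2):
  L = -5, M = 0, N = 0.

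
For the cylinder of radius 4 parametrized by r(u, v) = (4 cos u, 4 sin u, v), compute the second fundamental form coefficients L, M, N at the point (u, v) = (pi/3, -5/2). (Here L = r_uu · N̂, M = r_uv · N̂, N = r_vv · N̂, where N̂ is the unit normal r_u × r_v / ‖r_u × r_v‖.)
L = -4;  M = 0;  N = 0

Compute the unit normal N̂(u, v) = (cos(u), sin(u), 0), and the second partials r_uu, r_uv, r_vv. Take dot products:
  L(u, v) = r_uu · N̂ = -4,
  M(u, v) = r_uv · N̂ = 0,
  N(u, v) = r_vv · N̂ = 0.
Evaluating at (u, v) = (pi/3, -5/2):
  L = -4, M = 0, N = 0.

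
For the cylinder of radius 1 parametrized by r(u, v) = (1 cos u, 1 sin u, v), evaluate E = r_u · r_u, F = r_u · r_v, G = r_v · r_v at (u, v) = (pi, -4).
E = 1;  F = 0;  G = 1

Partials: r_u = (-sin(u), cos(u), 0), r_v = (0, 0, 1). As functions of (u, v):
  E = r_u · r_u = 1,
  F = r_u · r_v = 0,
  G = r_v · r_v = 1.
Evaluating at (u, v) = (pi, -4): E = 1, F = 0, G = 1.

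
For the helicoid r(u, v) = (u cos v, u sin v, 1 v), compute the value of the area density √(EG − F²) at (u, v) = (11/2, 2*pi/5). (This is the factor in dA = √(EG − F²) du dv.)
√(EG − F²)|_{(11/2, 2*pi/5)} = 5*sqrt(5)/2

E = 1, F = 0, G = u^2 + 1, so EG − F² = u^2 + 1. Taking the positive square root: √(EG − F²) = sqrt(u^2 + 1). At (u, v) = (11/2, 2*pi/5): 5*sqrt(5)/2.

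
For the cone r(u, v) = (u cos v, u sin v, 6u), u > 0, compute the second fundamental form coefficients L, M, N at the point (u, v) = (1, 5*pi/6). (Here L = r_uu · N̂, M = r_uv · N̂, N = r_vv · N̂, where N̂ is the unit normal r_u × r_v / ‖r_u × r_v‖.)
L = 0;  M = 0;  N = 6*sqrt(37)/37

Compute the unit normal N̂(u, v) = (-6*sqrt(37)*u*cos(v)/(37*Abs(u)), -6*sqrt(37)*u*sin(v)/(37*Abs(u)), sqrt(37)*u/(37*Abs(u))), and the second partials r_uu, r_uv, r_vv. Take dot products:
  L(u, v) = r_uu · N̂ = 0,
  M(u, v) = r_uv · N̂ = 0,
  N(u, v) = r_vv · N̂ = 6*sqrt(37)*u^2/(37*Abs(u)).
Evaluating at (u, v) = (1, 5*pi/6):
  L = 0, M = 0, N = 6*sqrt(37)/37.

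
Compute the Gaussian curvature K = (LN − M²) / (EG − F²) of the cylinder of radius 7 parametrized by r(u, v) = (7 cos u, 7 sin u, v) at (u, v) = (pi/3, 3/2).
K = 0

Coefficients of the first fundamental form: E = 49, F = 0, G = 1.
Coefficients of the second fundamental form: L = -7, M = 0, N = 0.
Assemble K = (LN − M²)/(EG − F²) = 0. At (u, v) = (pi/3, 3/2): K = 0.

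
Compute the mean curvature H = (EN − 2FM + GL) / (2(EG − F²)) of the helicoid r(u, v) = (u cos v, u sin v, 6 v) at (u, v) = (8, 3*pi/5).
H = 0

With E = 1, F = 0, G = u^2 + 36, L = 0, M = -6/sqrt(u^2 + 36), N = 0, assemble
  H = (EN − 2FM + GL) / (2(EG − F²)) = 0.
At (u, v) = (8, 3*pi/5): H = 0.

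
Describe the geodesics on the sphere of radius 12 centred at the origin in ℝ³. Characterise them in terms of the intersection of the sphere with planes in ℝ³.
Geodesics on the sphere of radius 12 are great circles — circles of radius 12 obtained as the intersection of the sphere with planes through the origin (the centre of the sphere).

A curve α(t) of nonzero constant speed on the sphere of radius 12 is a geodesic iff its acceleration α̈ is everywhere normal to the surface, i.e. parallel to the radial vector α(t). Then d/dt(α × α̇) = α̇ × α̇ + α × α̈ = 0, so α × α̇ is a constant vector n ≠ 0 and α(t) · n = 0 for all t: α lies in the plane through the origin with normal n. The intersection of that plane with the sphere is a circle of radius 12 (a great circle). Conversely, a great circle traversed at constant speed has centripetal acceleration pointing at the origin, hence normal to the sphere, so every great circle is a geodesic.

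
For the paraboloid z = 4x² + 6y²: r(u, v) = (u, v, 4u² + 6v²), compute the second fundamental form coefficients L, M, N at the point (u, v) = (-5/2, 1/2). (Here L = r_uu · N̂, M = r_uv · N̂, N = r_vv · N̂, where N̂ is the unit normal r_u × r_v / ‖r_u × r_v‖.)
L = 8*sqrt(437)/437;  M = 0;  N = 12*sqrt(437)/437

Compute the unit normal N̂(u, v) = (-8*u/sqrt(64*u^2 + 144*v^2 + 1), -12*v/sqrt(64*u^2 + 144*v^2 + 1), 1/sqrt(64*u^2 + 144*v^2 + 1)), and the second partials r_uu, r_uv, r_vv. Take dot products:
  L(u, v) = r_uu · N̂ = 8/sqrt(64*u^2 + 144*v^2 + 1),
  M(u, v) = r_uv · N̂ = 0,
  N(u, v) = r_vv · N̂ = 12/sqrt(64*u^2 + 144*v^2 + 1).
Evaluating at (u, v) = (-5/2, 1/2):
  L = 8*sqrt(437)/437, M = 0, N = 12*sqrt(437)/437.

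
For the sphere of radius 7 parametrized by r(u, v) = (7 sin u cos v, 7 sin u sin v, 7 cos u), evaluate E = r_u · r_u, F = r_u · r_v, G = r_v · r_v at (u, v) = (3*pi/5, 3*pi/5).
E = 49;  F = 0;  G = 49*sqrt(5)/8 + 245/8

Partials: r_u = (7*cos(u)*cos(v), 7*sin(v)*cos(u), -7*sin(u)), r_v = (-7*sin(u)*sin(v), 7*sin(u)*cos(v), 0). As functions of (u, v):
  E = r_u · r_u = 49,
  F = r_u · r_v = 0,
  G = r_v · r_v = 49*sin(u)^2.
Evaluating at (u, v) = (3*pi/5, 3*pi/5): E = 49, F = 0, G = 49*sqrt(5)/8 + 245/8.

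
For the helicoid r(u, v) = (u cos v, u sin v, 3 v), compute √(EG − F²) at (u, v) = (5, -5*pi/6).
√(EG − F²)|_{(5, -5*pi/6)} = sqrt(34)

E = 1, F = 0, G = u^2 + 9; EG − F² = u^2 + 9; √(EG − F²) = sqrt(u^2 + 9). At the given point: sqrt(34).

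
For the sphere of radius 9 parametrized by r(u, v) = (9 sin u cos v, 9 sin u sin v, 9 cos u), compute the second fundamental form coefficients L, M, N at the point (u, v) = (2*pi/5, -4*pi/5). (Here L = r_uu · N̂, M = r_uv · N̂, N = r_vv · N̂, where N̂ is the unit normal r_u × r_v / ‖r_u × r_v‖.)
L = -9;  M = 0;  N = -45/8 - 9*sqrt(5)/8

Compute the unit normal N̂(u, v) = (sin(u)^2*cos(v)/Abs(sin(u)), sin(u)^2*sin(v)/Abs(sin(u)), sin(2*u)/(2*Abs(sin(u)))), and the second partials r_uu, r_uv, r_vv. Take dot products:
  L(u, v) = r_uu · N̂ = -9*sin(u)/Abs(sin(u)),
  M(u, v) = r_uv · N̂ = 0,
  N(u, v) = r_vv · N̂ = -9*sin(u)^3/Abs(sin(u)).
Evaluating at (u, v) = (2*pi/5, -4*pi/5):
  L = -9, M = 0, N = -45/8 - 9*sqrt(5)/8.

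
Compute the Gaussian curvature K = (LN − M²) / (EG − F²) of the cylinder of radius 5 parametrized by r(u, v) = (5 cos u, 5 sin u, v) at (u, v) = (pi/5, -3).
K = 0

Coefficients of the first fundamental form: E = 25, F = 0, G = 1.
Coefficients of the second fundamental form: L = -5, M = 0, N = 0.
Assemble K = (LN − M²)/(EG − F²) = 0. At (u, v) = (pi/5, -3): K = 0.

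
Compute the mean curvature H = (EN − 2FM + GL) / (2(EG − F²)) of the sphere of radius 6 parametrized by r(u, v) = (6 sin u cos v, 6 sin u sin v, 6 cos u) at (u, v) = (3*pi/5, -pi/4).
H = -1/6

With E = 36, F = 0, G = 36*sin(u)^2, L = -6*sin(u)/Abs(sin(u)), M = 0, N = -6*sin(u)^3/Abs(sin(u)), assemble
  H = (EN − 2FM + GL) / (2(EG − F²)) = -sin(u)/(6*Abs(sin(u))).
At (u, v) = (3*pi/5, -pi/4): H = -1/6.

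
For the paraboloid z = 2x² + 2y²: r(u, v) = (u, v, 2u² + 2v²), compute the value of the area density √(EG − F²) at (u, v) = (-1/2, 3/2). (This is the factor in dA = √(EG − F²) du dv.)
√(EG − F²)|_{(-1/2, 3/2)} = sqrt(41)

E = 16*u^2 + 1, F = 16*u*v, G = 16*v^2 + 1, so EG − F² = 16*u^2 + 16*v^2 + 1. Taking the positive square root: √(EG − F²) = sqrt(16*u^2 + 16*v^2 + 1). At (u, v) = (-1/2, 3/2): sqrt(41).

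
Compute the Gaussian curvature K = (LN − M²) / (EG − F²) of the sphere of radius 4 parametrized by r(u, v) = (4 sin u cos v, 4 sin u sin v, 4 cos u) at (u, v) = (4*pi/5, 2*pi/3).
K = 1/16

Coefficients of the first fundamental form: E = 16, F = 0, G = 16*sin(u)^2.
Coefficients of the second fundamental form: L = -4*sin(u)/Abs(sin(u)), M = 0, N = -4*sin(u)^3/Abs(sin(u)).
Assemble K = (LN − M²)/(EG − F²) = 1/16. At (u, v) = (4*pi/5, 2*pi/3): K = 1/16.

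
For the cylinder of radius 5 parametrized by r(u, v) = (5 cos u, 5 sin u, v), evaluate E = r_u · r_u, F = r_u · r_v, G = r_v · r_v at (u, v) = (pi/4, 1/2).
E = 25;  F = 0;  G = 1

Partials: r_u = (-5*sin(u), 5*cos(u), 0), r_v = (0, 0, 1). As functions of (u, v):
  E = r_u · r_u = 25,
  F = r_u · r_v = 0,
  G = r_v · r_v = 1.
Evaluating at (u, v) = (pi/4, 1/2): E = 25, F = 0, G = 1.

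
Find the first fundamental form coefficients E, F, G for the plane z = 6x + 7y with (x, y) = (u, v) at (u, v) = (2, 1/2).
E = 37;  F = 42;  G = 50

Partials: r_u = (1, 0, 6), r_v = (0, 1, 7). As functions of (u, v):
  E = r_u · r_u = 37,
  F = r_u · r_v = 42,
  G = r_v · r_v = 50.
Evaluating at (u, v) = (2, 1/2): E = 37, F = 42, G = 50.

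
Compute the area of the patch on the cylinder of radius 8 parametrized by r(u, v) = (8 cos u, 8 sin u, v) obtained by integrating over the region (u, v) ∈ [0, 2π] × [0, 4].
Area = 64*pi

Area = ∫∫ √(EG − F²) du dv with √(EG − F²) = 8. Integrating over [0, 2π] × [0, 4] gives 64*pi.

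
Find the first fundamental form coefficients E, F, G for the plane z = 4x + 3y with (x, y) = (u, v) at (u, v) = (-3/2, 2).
E = 17;  F = 12;  G = 10

Partials: r_u = (1, 0, 4), r_v = (0, 1, 3). As functions of (u, v):
  E = r_u · r_u = 17,
  F = r_u · r_v = 12,
  G = r_v · r_v = 10.
Evaluating at (u, v) = (-3/2, 2): E = 17, F = 12, G = 10.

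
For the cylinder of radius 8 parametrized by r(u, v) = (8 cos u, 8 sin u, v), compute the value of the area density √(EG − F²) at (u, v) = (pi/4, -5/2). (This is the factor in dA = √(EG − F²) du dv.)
√(EG − F²)|_{(pi/4, -5/2)} = 8

E = 64, F = 0, G = 1, so EG − F² = 64. Taking the positive square root: √(EG − F²) = 8. At (u, v) = (pi/4, -5/2): 8.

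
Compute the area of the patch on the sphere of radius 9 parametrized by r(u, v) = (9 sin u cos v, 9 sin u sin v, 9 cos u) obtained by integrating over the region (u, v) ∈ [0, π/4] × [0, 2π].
Area = 81*pi*(2 - sqrt(2))

Area = ∫∫ √(EG − F²) du dv with √(EG − F²) = 81*Abs(sin(u)). Integrating over [0, π/4] × [0, 2π] gives 81*pi*(2 - sqrt(2)).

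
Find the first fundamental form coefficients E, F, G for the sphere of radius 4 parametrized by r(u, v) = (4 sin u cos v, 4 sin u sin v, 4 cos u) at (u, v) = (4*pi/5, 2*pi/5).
E = 16;  F = 0;  G = 10 - 2*sqrt(5)

Partials: r_u = (4*cos(u)*cos(v), 4*sin(v)*cos(u), -4*sin(u)), r_v = (-4*sin(u)*sin(v), 4*sin(u)*cos(v), 0). As functions of (u, v):
  E = r_u · r_u = 16,
  F = r_u · r_v = 0,
  G = r_v · r_v = 16*sin(u)^2.
Evaluating at (u, v) = (4*pi/5, 2*pi/5): E = 16, F = 0, G = 10 - 2*sqrt(5).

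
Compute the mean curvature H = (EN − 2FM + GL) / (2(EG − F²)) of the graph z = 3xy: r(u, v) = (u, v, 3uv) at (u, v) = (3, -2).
H = 81*sqrt(118)/6962

With E = 9*v^2 + 1, F = 9*u*v, G = 9*u^2 + 1, L = 0, M = 3/sqrt(9*u^2 + 9*v^2 + 1), N = 0, assemble
  H = (EN − 2FM + GL) / (2(EG − F²)) = -27*u*v/(9*u^2 + 9*v^2 + 1)^(3/2).
At (u, v) = (3, -2): H = 81*sqrt(118)/6962.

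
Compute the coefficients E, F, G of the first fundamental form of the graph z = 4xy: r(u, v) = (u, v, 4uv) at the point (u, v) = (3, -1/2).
E = 5;  F = -24;  G = 145

Partials: r_u = (1, 0, 4*v), r_v = (0, 1, 4*u). As functions of (u, v):
  E = r_u · r_u = 16*v^2 + 1,
  F = r_u · r_v = 16*u*v,
  G = r_v · r_v = 16*u^2 + 1.
Evaluating at (u, v) = (3, -1/2): E = 5, F = -24, G = 145.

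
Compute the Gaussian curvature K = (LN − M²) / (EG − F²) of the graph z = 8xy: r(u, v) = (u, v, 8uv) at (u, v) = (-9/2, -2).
K = -64/2411809

Coefficients of the first fundamental form: E = 64*v^2 + 1, F = 64*u*v, G = 64*u^2 + 1.
Coefficients of the second fundamental form: L = 0, M = 8/sqrt(64*u^2 + 64*v^2 + 1), N = 0.
Assemble K = (LN − M²)/(EG − F²) = -64/(4096*u^4 + 8192*u^2*v^2 + 128*u^2 + 4096*v^4 + 128*v^2 + 1). At (u, v) = (-9/2, -2): K = -64/2411809.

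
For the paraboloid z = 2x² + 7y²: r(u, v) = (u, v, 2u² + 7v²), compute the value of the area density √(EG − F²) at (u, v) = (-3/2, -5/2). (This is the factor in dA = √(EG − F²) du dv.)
√(EG − F²)|_{(-3/2, -5/2)} = sqrt(1262)

E = 16*u^2 + 1, F = 56*u*v, G = 196*v^2 + 1, so EG − F² = 16*u^2 + 196*v^2 + 1. Taking the positive square root: √(EG − F²) = sqrt(16*u^2 + 196*v^2 + 1). At (u, v) = (-3/2, -5/2): sqrt(1262).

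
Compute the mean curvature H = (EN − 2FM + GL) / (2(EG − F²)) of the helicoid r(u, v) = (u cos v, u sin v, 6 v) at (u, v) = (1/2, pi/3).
H = 0

With E = 1, F = 0, G = u^2 + 36, L = 0, M = -6/sqrt(u^2 + 36), N = 0, assemble
  H = (EN − 2FM + GL) / (2(EG − F²)) = 0.
At (u, v) = (1/2, pi/3): H = 0.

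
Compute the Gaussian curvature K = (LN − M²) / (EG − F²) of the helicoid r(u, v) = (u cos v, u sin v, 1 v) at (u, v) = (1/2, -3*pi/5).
K = -16/25

Coefficients of the first fundamental form: E = 1, F = 0, G = u^2 + 1.
Coefficients of the second fundamental form: L = 0, M = -1/sqrt(u^2 + 1), N = 0.
Assemble K = (LN − M²)/(EG − F²) = -1/(u^2 + 1)^2. At (u, v) = (1/2, -3*pi/5): K = -16/25.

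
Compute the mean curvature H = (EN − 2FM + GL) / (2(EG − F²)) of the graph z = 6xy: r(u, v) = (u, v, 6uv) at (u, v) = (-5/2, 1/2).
H = 54*sqrt(235)/11045

With E = 36*v^2 + 1, F = 36*u*v, G = 36*u^2 + 1, L = 0, M = 6/sqrt(36*u^2 + 36*v^2 + 1), N = 0, assemble
  H = (EN − 2FM + GL) / (2(EG − F²)) = -216*u*v/(36*u^2 + 36*v^2 + 1)^(3/2).
At (u, v) = (-5/2, 1/2): H = 54*sqrt(235)/11045.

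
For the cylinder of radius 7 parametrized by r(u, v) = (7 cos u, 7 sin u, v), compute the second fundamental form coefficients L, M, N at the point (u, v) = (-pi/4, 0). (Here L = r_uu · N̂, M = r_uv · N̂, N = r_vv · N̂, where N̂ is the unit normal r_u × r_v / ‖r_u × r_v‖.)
L = -7;  M = 0;  N = 0

Compute the unit normal N̂(u, v) = (cos(u), sin(u), 0), and the second partials r_uu, r_uv, r_vv. Take dot products:
  L(u, v) = r_uu · N̂ = -7,
  M(u, v) = r_uv · N̂ = 0,
  N(u, v) = r_vv · N̂ = 0.
Evaluating at (u, v) = (-pi/4, 0):
  L = -7, M = 0, N = 0.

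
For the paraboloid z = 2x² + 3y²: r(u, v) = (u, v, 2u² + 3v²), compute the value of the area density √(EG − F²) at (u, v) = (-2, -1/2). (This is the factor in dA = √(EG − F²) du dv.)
√(EG − F²)|_{(-2, -1/2)} = sqrt(74)

E = 16*u^2 + 1, F = 24*u*v, G = 36*v^2 + 1, so EG − F² = 16*u^2 + 36*v^2 + 1. Taking the positive square root: √(EG − F²) = sqrt(16*u^2 + 36*v^2 + 1). At (u, v) = (-2, -1/2): sqrt(74).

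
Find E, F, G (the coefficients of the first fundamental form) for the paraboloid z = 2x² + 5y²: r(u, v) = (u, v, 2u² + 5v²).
E = 16*u^2 + 1;  F = 40*u*v;  G = 100*v^2 + 1

Compute partials: r_u = (1, 0, 4*u), r_v = (0, 1, 10*v). Then
  E = r_u · r_u = 16*u^2 + 1,
  F = r_u · r_v = 40*u*v,
  G = r_v · r_v = 100*v^2 + 1.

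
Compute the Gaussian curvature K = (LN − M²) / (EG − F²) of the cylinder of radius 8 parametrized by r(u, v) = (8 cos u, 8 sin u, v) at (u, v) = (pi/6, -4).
K = 0

Coefficients of the first fundamental form: E = 64, F = 0, G = 1.
Coefficients of the second fundamental form: L = -8, M = 0, N = 0.
Assemble K = (LN − M²)/(EG − F²) = 0. At (u, v) = (pi/6, -4): K = 0.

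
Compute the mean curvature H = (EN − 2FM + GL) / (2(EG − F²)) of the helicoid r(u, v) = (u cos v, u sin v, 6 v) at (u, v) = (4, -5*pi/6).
H = 0

With E = 1, F = 0, G = u^2 + 36, L = 0, M = -6/sqrt(u^2 + 36), N = 0, assemble
  H = (EN − 2FM + GL) / (2(EG − F²)) = 0.
At (u, v) = (4, -5*pi/6): H = 0.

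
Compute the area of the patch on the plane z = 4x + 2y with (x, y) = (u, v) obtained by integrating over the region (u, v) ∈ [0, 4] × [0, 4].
Area = 16*sqrt(21)

Area = ∫∫ √(EG − F²) du dv with √(EG − F²) = sqrt(21). Integrating over [0, 4] × [0, 4] gives 16*sqrt(21).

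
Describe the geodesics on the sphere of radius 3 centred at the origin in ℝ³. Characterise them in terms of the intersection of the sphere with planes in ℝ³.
Geodesics on the sphere of radius 3 are great circles — circles of radius 3 obtained as the intersection of the sphere with planes through the origin (the centre of the sphere).

A curve α(t) of nonzero constant speed on the sphere of radius 3 is a geodesic iff its acceleration α̈ is everywhere normal to the surface, i.e. parallel to the radial vector α(t). Then d/dt(α × α̇) = α̇ × α̇ + α × α̈ = 0, so α × α̇ is a constant vector n ≠ 0 and α(t) · n = 0 for all t: α lies in the plane through the origin with normal n. The intersection of that plane with the sphere is a circle of radius 3 (a great circle). Conversely, a great circle traversed at constant speed has centripetal acceleration pointing at the origin, hence normal to the sphere, so every great circle is a geodesic.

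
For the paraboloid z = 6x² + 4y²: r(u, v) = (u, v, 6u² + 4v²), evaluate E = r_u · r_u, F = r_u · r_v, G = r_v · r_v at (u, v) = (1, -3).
E = 145;  F = -288;  G = 577

Partials: r_u = (1, 0, 12*u), r_v = (0, 1, 8*v). As functions of (u, v):
  E = r_u · r_u = 144*u^2 + 1,
  F = r_u · r_v = 96*u*v,
  G = r_v · r_v = 64*v^2 + 1.
Evaluating at (u, v) = (1, -3): E = 145, F = -288, G = 577.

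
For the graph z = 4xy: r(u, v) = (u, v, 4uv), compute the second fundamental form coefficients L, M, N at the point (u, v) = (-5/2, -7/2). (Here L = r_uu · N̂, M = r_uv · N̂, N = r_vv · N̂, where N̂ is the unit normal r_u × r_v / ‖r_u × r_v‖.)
L = 0;  M = 4*sqrt(33)/99;  N = 0

Compute the unit normal N̂(u, v) = (-4*v/sqrt(16*u^2 + 16*v^2 + 1), -4*u/sqrt(16*u^2 + 16*v^2 + 1), 1/sqrt(16*u^2 + 16*v^2 + 1)), and the second partials r_uu, r_uv, r_vv. Take dot products:
  L(u, v) = r_uu · N̂ = 0,
  M(u, v) = r_uv · N̂ = 4/sqrt(16*u^2 + 16*v^2 + 1),
  N(u, v) = r_vv · N̂ = 0.
Evaluating at (u, v) = (-5/2, -7/2):
  L = 0, M = 4*sqrt(33)/99, N = 0.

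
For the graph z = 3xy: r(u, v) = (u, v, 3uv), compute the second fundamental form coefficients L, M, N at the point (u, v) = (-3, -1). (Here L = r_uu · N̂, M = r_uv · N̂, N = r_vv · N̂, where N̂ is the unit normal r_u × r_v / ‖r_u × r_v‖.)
L = 0;  M = 3*sqrt(91)/91;  N = 0

Compute the unit normal N̂(u, v) = (-3*v/sqrt(9*u^2 + 9*v^2 + 1), -3*u/sqrt(9*u^2 + 9*v^2 + 1), 1/sqrt(9*u^2 + 9*v^2 + 1)), and the second partials r_uu, r_uv, r_vv. Take dot products:
  L(u, v) = r_uu · N̂ = 0,
  M(u, v) = r_uv · N̂ = 3/sqrt(9*u^2 + 9*v^2 + 1),
  N(u, v) = r_vv · N̂ = 0.
Evaluating at (u, v) = (-3, -1):
  L = 0, M = 3*sqrt(91)/91, N = 0.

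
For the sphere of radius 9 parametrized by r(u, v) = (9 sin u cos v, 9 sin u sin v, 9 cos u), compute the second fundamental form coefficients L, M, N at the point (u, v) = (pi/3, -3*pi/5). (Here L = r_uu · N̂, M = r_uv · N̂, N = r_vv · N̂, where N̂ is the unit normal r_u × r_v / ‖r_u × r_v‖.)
L = -9;  M = 0;  N = -27/4

Compute the unit normal N̂(u, v) = (sin(u)^2*cos(v)/Abs(sin(u)), sin(u)^2*sin(v)/Abs(sin(u)), sin(2*u)/(2*Abs(sin(u)))), and the second partials r_uu, r_uv, r_vv. Take dot products:
  L(u, v) = r_uu · N̂ = -9*sin(u)/Abs(sin(u)),
  M(u, v) = r_uv · N̂ = 0,
  N(u, v) = r_vv · N̂ = -9*sin(u)^3/Abs(sin(u)).
Evaluating at (u, v) = (pi/3, -3*pi/5):
  L = -9, M = 0, N = -27/4.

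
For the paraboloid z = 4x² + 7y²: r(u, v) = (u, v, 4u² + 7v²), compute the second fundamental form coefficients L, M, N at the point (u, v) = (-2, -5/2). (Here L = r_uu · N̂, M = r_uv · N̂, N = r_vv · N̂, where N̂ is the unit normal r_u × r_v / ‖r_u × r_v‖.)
L = 4*sqrt(1482)/741;  M = 0;  N = 7*sqrt(1482)/741

Compute the unit normal N̂(u, v) = (-8*u/sqrt(64*u^2 + 196*v^2 + 1), -14*v/sqrt(64*u^2 + 196*v^2 + 1), 1/sqrt(64*u^2 + 196*v^2 + 1)), and the second partials r_uu, r_uv, r_vv. Take dot products:
  L(u, v) = r_uu · N̂ = 8/sqrt(64*u^2 + 196*v^2 + 1),
  M(u, v) = r_uv · N̂ = 0,
  N(u, v) = r_vv · N̂ = 14/sqrt(64*u^2 + 196*v^2 + 1).
Evaluating at (u, v) = (-2, -5/2):
  L = 4*sqrt(1482)/741, M = 0, N = 7*sqrt(1482)/741.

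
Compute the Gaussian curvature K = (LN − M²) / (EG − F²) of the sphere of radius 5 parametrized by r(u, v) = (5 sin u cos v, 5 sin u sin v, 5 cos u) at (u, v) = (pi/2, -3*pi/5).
K = 1/25

Coefficients of the first fundamental form: E = 25, F = 0, G = 25*sin(u)^2.
Coefficients of the second fundamental form: L = -5*sin(u)/Abs(sin(u)), M = 0, N = -5*sin(u)^3/Abs(sin(u)).
Assemble K = (LN − M²)/(EG − F²) = 1/25. At (u, v) = (pi/2, -3*pi/5): K = 1/25.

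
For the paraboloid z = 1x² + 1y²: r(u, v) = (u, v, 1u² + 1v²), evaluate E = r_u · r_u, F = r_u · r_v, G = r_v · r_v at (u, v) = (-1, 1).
E = 5;  F = -4;  G = 5

Partials: r_u = (1, 0, 2*u), r_v = (0, 1, 2*v). As functions of (u, v):
  E = r_u · r_u = 4*u^2 + 1,
  F = r_u · r_v = 4*u*v,
  G = r_v · r_v = 4*v^2 + 1.
Evaluating at (u, v) = (-1, 1): E = 5, F = -4, G = 5.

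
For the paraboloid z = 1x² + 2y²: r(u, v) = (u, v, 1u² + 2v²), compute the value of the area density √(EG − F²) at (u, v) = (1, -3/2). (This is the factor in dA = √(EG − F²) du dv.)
√(EG − F²)|_{(1, -3/2)} = sqrt(41)

E = 4*u^2 + 1, F = 8*u*v, G = 16*v^2 + 1, so EG − F² = 4*u^2 + 16*v^2 + 1. Taking the positive square root: √(EG − F²) = sqrt(4*u^2 + 16*v^2 + 1). At (u, v) = (1, -3/2): sqrt(41).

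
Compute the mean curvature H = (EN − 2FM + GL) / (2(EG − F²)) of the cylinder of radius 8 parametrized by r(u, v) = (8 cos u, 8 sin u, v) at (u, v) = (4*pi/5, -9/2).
H = -1/16

With E = 64, F = 0, G = 1, L = -8, M = 0, N = 0, assemble
  H = (EN − 2FM + GL) / (2(EG − F²)) = -1/16.
At (u, v) = (4*pi/5, -9/2): H = -1/16.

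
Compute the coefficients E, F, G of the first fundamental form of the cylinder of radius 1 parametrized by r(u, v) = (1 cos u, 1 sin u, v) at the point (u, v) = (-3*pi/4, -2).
E = 1;  F = 0;  G = 1

Partials: r_u = (-sin(u), cos(u), 0), r_v = (0, 0, 1). As functions of (u, v):
  E = r_u · r_u = 1,
  F = r_u · r_v = 0,
  G = r_v · r_v = 1.
Evaluating at (u, v) = (-3*pi/4, -2): E = 1, F = 0, G = 1.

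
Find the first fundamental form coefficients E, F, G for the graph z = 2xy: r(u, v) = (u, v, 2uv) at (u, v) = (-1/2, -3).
E = 37;  F = 6;  G = 2

Partials: r_u = (1, 0, 2*v), r_v = (0, 1, 2*u). As functions of (u, v):
  E = r_u · r_u = 4*v^2 + 1,
  F = r_u · r_v = 4*u*v,
  G = r_v · r_v = 4*u^2 + 1.
Evaluating at (u, v) = (-1/2, -3): E = 37, F = 6, G = 2.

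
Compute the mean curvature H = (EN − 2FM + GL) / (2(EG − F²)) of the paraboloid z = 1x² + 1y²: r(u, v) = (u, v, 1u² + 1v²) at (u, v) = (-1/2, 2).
H = 19*sqrt(2)/108

With E = 4*u^2 + 1, F = 4*u*v, G = 4*v^2 + 1, L = 2/sqrt(4*u^2 + 4*v^2 + 1), M = 0, N = 2/sqrt(4*u^2 + 4*v^2 + 1), assemble
  H = (EN − 2FM + GL) / (2(EG − F²)) = 2*(2*u^2 + 2*v^2 + 1)/(4*u^2 + 4*v^2 + 1)^(3/2).
At (u, v) = (-1/2, 2): H = 19*sqrt(2)/108.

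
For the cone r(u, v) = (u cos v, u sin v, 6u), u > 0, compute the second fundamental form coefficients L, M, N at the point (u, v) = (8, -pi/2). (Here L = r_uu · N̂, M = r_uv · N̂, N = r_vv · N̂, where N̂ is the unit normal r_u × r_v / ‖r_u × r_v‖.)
L = 0;  M = 0;  N = 48*sqrt(37)/37

Compute the unit normal N̂(u, v) = (-6*sqrt(37)*u*cos(v)/(37*Abs(u)), -6*sqrt(37)*u*sin(v)/(37*Abs(u)), sqrt(37)*u/(37*Abs(u))), and the second partials r_uu, r_uv, r_vv. Take dot products:
  L(u, v) = r_uu · N̂ = 0,
  M(u, v) = r_uv · N̂ = 0,
  N(u, v) = r_vv · N̂ = 6*sqrt(37)*u^2/(37*Abs(u)).
Evaluating at (u, v) = (8, -pi/2):
  L = 0, M = 0, N = 48*sqrt(37)/37.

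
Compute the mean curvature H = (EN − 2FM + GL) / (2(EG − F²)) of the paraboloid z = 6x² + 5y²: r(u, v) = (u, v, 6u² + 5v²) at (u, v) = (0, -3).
H = 5411*sqrt(901)/811801

With E = 144*u^2 + 1, F = 120*u*v, G = 100*v^2 + 1, L = 12/sqrt(144*u^2 + 100*v^2 + 1), M = 0, N = 10/sqrt(144*u^2 + 100*v^2 + 1), assemble
  H = (EN − 2FM + GL) / (2(EG − F²)) = (720*u^2 + 600*v^2 + 11)/(144*u^2 + 100*v^2 + 1)^(3/2).
At (u, v) = (0, -3): H = 5411*sqrt(901)/811801.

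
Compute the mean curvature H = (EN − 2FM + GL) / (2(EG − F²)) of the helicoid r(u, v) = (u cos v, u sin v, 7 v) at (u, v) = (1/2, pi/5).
H = 0

With E = 1, F = 0, G = u^2 + 49, L = 0, M = -7/sqrt(u^2 + 49), N = 0, assemble
  H = (EN − 2FM + GL) / (2(EG − F²)) = 0.
At (u, v) = (1/2, pi/5): H = 0.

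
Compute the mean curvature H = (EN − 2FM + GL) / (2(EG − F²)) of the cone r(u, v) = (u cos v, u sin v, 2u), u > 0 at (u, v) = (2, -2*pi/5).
H = sqrt(5)/10

With E = 5, F = 0, G = u^2, L = 0, M = 0, N = 2*sqrt(5)*u^2/(5*Abs(u)), assemble
  H = (EN − 2FM + GL) / (2(EG − F²)) = sqrt(5)/(5*Abs(u)).
At (u, v) = (2, -2*pi/5): H = sqrt(5)/10.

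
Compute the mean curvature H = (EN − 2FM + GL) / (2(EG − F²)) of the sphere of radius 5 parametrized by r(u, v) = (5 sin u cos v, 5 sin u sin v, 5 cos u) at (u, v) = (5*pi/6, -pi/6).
H = -1/5

With E = 25, F = 0, G = 25*sin(u)^2, L = -5*sin(u)/Abs(sin(u)), M = 0, N = -5*sin(u)^3/Abs(sin(u)), assemble
  H = (EN − 2FM + GL) / (2(EG − F²)) = -sin(u)/(5*Abs(sin(u))).
At (u, v) = (5*pi/6, -pi/6): H = -1/5.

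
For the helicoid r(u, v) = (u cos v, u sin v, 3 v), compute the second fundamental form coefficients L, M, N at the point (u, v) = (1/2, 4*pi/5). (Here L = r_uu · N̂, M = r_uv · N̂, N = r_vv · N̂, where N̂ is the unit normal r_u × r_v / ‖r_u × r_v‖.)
L = 0;  M = -6*sqrt(37)/37;  N = 0

Compute the unit normal N̂(u, v) = (3*sin(v)/sqrt(u^2 + 9), -3*cos(v)/sqrt(u^2 + 9), u/sqrt(u^2 + 9)), and the second partials r_uu, r_uv, r_vv. Take dot products:
  L(u, v) = r_uu · N̂ = 0,
  M(u, v) = r_uv · N̂ = -3/sqrt(u^2 + 9),
  N(u, v) = r_vv · N̂ = 0.
Evaluating at (u, v) = (1/2, 4*pi/5):
  L = 0, M = -6*sqrt(37)/37, N = 0.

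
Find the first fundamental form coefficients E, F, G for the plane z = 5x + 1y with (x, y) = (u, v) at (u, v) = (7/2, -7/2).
E = 26;  F = 5;  G = 2

Partials: r_u = (1, 0, 5), r_v = (0, 1, 1). As functions of (u, v):
  E = r_u · r_u = 26,
  F = r_u · r_v = 5,
  G = r_v · r_v = 2.
Evaluating at (u, v) = (7/2, -7/2): E = 26, F = 5, G = 2.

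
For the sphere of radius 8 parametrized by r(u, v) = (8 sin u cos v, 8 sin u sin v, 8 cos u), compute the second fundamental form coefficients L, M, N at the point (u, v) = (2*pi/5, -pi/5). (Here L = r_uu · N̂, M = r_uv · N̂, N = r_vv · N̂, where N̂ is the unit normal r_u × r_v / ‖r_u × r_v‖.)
L = -8;  M = 0;  N = -5 - sqrt(5)

Compute the unit normal N̂(u, v) = (sin(u)^2*cos(v)/Abs(sin(u)), sin(u)^2*sin(v)/Abs(sin(u)), sin(2*u)/(2*Abs(sin(u)))), and the second partials r_uu, r_uv, r_vv. Take dot products:
  L(u, v) = r_uu · N̂ = -8*sin(u)/Abs(sin(u)),
  M(u, v) = r_uv · N̂ = 0,
  N(u, v) = r_vv · N̂ = -8*sin(u)^3/Abs(sin(u)).
Evaluating at (u, v) = (2*pi/5, -pi/5):
  L = -8, M = 0, N = -5 - sqrt(5).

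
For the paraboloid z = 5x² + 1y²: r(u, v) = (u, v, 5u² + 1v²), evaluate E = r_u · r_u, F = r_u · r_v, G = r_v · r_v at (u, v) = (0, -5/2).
E = 1;  F = 0;  G = 26

Partials: r_u = (1, 0, 10*u), r_v = (0, 1, 2*v). As functions of (u, v):
  E = r_u · r_u = 100*u^2 + 1,
  F = r_u · r_v = 20*u*v,
  G = r_v · r_v = 4*v^2 + 1.
Evaluating at (u, v) = (0, -5/2): E = 1, F = 0, G = 26.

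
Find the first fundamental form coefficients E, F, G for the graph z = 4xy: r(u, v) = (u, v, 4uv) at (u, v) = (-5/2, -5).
E = 401;  F = 200;  G = 101

Partials: r_u = (1, 0, 4*v), r_v = (0, 1, 4*u). As functions of (u, v):
  E = r_u · r_u = 16*v^2 + 1,
  F = r_u · r_v = 16*u*v,
  G = r_v · r_v = 16*u^2 + 1.
Evaluating at (u, v) = (-5/2, -5): E = 401, F = 200, G = 101.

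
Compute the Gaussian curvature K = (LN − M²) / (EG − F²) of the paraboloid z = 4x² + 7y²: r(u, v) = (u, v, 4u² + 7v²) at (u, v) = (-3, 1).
K = 112/597529

Coefficients of the first fundamental form: E = 64*u^2 + 1, F = 112*u*v, G = 196*v^2 + 1.
Coefficients of the second fundamental form: L = 8/sqrt(64*u^2 + 196*v^2 + 1), M = 0, N = 14/sqrt(64*u^2 + 196*v^2 + 1).
Assemble K = (LN − M²)/(EG − F²) = 112/(4096*u^4 + 25088*u^2*v^2 + 128*u^2 + 38416*v^4 + 392*v^2 + 1). At (u, v) = (-3, 1): K = 112/597529.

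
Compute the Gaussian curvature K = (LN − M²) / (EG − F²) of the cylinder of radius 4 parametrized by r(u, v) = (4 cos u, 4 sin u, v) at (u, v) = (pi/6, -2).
K = 0

Coefficients of the first fundamental form: E = 16, F = 0, G = 1.
Coefficients of the second fundamental form: L = -4, M = 0, N = 0.
Assemble K = (LN − M²)/(EG − F²) = 0. At (u, v) = (pi/6, -2): K = 0.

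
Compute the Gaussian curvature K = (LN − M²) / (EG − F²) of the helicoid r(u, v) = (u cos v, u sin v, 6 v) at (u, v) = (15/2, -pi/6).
K = -64/15129

Coefficients of the first fundamental form: E = 1, F = 0, G = u^2 + 36.
Coefficients of the second fundamental form: L = 0, M = -6/sqrt(u^2 + 36), N = 0.
Assemble K = (LN − M²)/(EG − F²) = -36/(u^2 + 36)^2. At (u, v) = (15/2, -pi/6): K = -64/15129.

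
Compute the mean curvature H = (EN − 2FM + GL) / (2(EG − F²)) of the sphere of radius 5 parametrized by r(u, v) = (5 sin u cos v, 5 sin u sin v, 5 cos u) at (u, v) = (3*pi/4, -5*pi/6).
H = -1/5

With E = 25, F = 0, G = 25*sin(u)^2, L = -5*sin(u)/Abs(sin(u)), M = 0, N = -5*sin(u)^3/Abs(sin(u)), assemble
  H = (EN − 2FM + GL) / (2(EG − F²)) = -sin(u)/(5*Abs(sin(u))).
At (u, v) = (3*pi/4, -5*pi/6): H = -1/5.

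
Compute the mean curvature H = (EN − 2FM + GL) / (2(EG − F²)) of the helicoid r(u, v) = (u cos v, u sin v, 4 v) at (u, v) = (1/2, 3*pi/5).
H = 0

With E = 1, F = 0, G = u^2 + 16, L = 0, M = -4/sqrt(u^2 + 16), N = 0, assemble
  H = (EN − 2FM + GL) / (2(EG − F²)) = 0.
At (u, v) = (1/2, 3*pi/5): H = 0.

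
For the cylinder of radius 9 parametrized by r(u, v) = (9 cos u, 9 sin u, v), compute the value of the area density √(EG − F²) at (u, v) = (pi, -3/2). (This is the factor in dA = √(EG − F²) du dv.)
√(EG − F²)|_{(pi, -3/2)} = 9

E = 81, F = 0, G = 1, so EG − F² = 81. Taking the positive square root: √(EG − F²) = 9. At (u, v) = (pi, -3/2): 9.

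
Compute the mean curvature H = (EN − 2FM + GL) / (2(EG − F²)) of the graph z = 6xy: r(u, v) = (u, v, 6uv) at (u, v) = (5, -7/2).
H = 945*sqrt(1342)/450241

With E = 36*v^2 + 1, F = 36*u*v, G = 36*u^2 + 1, L = 0, M = 6/sqrt(36*u^2 + 36*v^2 + 1), N = 0, assemble
  H = (EN − 2FM + GL) / (2(EG − F²)) = -216*u*v/(36*u^2 + 36*v^2 + 1)^(3/2).
At (u, v) = (5, -7/2): H = 945*sqrt(1342)/450241.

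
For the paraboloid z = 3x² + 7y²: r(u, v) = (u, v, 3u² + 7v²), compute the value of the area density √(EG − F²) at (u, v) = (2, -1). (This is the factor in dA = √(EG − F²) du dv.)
√(EG − F²)|_{(2, -1)} = sqrt(341)

E = 36*u^2 + 1, F = 84*u*v, G = 196*v^2 + 1, so EG − F² = 36*u^2 + 196*v^2 + 1. Taking the positive square root: √(EG − F²) = sqrt(36*u^2 + 196*v^2 + 1). At (u, v) = (2, -1): sqrt(341).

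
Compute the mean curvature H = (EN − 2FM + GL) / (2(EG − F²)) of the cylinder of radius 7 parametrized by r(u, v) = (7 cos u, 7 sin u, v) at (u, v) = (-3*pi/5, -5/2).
H = -1/14

With E = 49, F = 0, G = 1, L = -7, M = 0, N = 0, assemble
  H = (EN − 2FM + GL) / (2(EG − F²)) = -1/14.
At (u, v) = (-3*pi/5, -5/2): H = -1/14.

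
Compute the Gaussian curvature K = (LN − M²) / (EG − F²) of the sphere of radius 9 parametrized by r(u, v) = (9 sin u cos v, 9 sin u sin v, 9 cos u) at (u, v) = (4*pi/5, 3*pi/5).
K = 1/81

Coefficients of the first fundamental form: E = 81, F = 0, G = 81*sin(u)^2.
Coefficients of the second fundamental form: L = -9*sin(u)/Abs(sin(u)), M = 0, N = -9*sin(u)^3/Abs(sin(u)).
Assemble K = (LN − M²)/(EG − F²) = 1/81. At (u, v) = (4*pi/5, 3*pi/5): K = 1/81.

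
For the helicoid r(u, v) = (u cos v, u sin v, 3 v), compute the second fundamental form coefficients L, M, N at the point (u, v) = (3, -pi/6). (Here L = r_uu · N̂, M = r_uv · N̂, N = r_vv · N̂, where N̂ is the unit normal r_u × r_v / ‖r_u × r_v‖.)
L = 0;  M = -sqrt(2)/2;  N = 0

Compute the unit normal N̂(u, v) = (3*sin(v)/sqrt(u^2 + 9), -3*cos(v)/sqrt(u^2 + 9), u/sqrt(u^2 + 9)), and the second partials r_uu, r_uv, r_vv. Take dot products:
  L(u, v) = r_uu · N̂ = 0,
  M(u, v) = r_uv · N̂ = -3/sqrt(u^2 + 9),
  N(u, v) = r_vv · N̂ = 0.
Evaluating at (u, v) = (3, -pi/6):
  L = 0, M = -sqrt(2)/2, N = 0.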